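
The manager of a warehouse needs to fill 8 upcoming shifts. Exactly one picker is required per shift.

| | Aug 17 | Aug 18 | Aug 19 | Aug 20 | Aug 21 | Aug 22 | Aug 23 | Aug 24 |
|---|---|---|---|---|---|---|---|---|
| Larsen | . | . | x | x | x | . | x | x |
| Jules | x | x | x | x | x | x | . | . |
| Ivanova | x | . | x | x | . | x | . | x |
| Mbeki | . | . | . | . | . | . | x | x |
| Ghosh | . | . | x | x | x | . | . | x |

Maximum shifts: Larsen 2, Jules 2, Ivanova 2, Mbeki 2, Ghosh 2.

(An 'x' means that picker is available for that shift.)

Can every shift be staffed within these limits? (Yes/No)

Yes

Aug 18 can only be covered by Jules, so that assignment is forced.
One valid schedule: Aug 17→Jules, Aug 18→Jules, Aug 19→Ivanova, Aug 20→Ghosh, Aug 21→Larsen, Aug 22→Ivanova, Aug 23→Larsen, Aug 24→Mbeki.
Loads: Larsen 2/2, Jules 2/2, Ivanova 2/2, Mbeki 1/2, Ghosh 1/2 — all within limits.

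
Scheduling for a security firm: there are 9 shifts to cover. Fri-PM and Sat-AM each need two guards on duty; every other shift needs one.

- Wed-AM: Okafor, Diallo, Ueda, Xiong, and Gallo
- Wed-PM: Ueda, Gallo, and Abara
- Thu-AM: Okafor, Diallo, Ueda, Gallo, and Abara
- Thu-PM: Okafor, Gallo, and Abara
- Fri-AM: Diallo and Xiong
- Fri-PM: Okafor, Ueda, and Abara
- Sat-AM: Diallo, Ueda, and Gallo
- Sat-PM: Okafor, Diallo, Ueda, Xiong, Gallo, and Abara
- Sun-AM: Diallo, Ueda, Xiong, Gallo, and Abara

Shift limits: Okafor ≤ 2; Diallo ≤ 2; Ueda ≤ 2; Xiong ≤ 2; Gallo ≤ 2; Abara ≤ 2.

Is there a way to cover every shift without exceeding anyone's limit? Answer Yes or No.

Yes

One valid schedule: Wed-AM→Xiong, Wed-PM→Ueda, Thu-AM→Gallo, Thu-PM→Okafor, Fri-AM→Diallo, Fri-PM→Okafor+Ueda, Sat-AM→Diallo+Gallo, Sat-PM→Abara, Sun-AM→Xiong.
Loads: Okafor 2/2, Diallo 2/2, Ueda 2/2, Xiong 2/2, Gallo 2/2, Abara 1/2 — all within limits.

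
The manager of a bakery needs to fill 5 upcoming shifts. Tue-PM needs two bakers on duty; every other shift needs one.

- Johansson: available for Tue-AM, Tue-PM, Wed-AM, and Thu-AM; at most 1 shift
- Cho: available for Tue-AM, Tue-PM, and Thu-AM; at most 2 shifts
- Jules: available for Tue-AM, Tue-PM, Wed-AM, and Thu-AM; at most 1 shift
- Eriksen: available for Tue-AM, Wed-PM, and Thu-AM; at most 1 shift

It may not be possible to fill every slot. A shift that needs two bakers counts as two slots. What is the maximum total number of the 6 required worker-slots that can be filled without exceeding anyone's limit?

Total capacity across all bakers is 1+2+1+1 = 5, and 6 slots are needed, so at most 5 can be filled.
An assignment achieving 5: Tue-AM→Cho, Tue-PM→Cho+Jules, Wed-AM→Johansson, Wed-PM→Eriksen.
Loads: Johansson 1/1, Cho 2/2, Jules 1/1, Eriksen 1/1.

5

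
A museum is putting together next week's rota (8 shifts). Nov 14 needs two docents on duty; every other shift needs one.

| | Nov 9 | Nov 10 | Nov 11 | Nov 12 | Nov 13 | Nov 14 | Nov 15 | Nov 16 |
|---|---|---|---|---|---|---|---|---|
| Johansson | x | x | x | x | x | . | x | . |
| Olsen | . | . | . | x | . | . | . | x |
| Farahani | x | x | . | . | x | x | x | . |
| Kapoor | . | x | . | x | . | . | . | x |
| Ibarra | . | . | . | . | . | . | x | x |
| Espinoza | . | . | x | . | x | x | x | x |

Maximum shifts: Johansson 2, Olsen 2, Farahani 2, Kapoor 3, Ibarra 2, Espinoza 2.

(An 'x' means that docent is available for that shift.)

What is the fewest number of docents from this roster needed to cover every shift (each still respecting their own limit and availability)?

4

9 slots to fill and no one can take more than 3, so at least ⌈9/3⌉ = 3 docents are needed.
Any 3 docents together have capacity at most 3+2+2 = 7 < 9 slots, so 3 can never suffice.
Johansson, Farahani, Kapoor, and Espinoza alone can cover everything: Nov 9→Johansson, Nov 10→Kapoor, Nov 11→Johansson, Nov 12→Kapoor, Nov 13→Farahani, Nov 14→Farahani+Espinoza, Nov 15→Espinoza, Nov 16→Kapoor.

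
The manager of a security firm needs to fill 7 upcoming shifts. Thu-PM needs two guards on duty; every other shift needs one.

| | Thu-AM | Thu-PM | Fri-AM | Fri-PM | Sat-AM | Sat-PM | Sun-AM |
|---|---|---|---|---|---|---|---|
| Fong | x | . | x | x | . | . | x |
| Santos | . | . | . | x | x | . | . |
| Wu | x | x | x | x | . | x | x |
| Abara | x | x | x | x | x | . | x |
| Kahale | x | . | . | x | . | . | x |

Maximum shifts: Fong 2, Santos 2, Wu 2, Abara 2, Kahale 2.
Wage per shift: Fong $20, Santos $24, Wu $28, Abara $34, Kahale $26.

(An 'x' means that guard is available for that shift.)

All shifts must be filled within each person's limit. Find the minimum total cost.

$204

Thu-PM can only be covered by Wu and Abara, so that assignment is forced.
Sat-PM can only be covered by Wu, so that assignment is forced.
Picking the cheapest available guard for each shift independently would cost $194, but that ignores the shift limits.
An optimal schedule: Thu-AM→Fong, Thu-PM→Wu+Abara, Fri-AM→Fong, Fri-PM→Santos, Sat-AM→Santos, Sat-PM→Wu, Sun-AM→Kahale.
Total: 20 + 28 + 34 + 20 + 24 + 24 + 28 + 26 = $204.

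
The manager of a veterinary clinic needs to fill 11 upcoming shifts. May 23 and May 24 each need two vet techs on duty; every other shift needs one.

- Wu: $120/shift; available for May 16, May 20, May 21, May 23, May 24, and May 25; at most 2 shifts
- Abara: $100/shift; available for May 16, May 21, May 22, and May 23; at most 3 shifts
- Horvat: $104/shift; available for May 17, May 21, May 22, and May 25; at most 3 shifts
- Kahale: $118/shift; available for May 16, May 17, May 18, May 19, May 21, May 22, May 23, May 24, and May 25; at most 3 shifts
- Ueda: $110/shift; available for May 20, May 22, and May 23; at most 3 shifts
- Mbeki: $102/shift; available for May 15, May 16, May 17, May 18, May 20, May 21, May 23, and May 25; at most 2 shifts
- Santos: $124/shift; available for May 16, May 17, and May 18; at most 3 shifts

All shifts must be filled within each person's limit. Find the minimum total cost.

$1392

May 15 can only be covered by Mbeki, so that assignment is forced.
May 19 can only be covered by Kahale, so that assignment is forced.
May 24 can only be covered by Wu and Kahale, so that assignment is forced.
Picking the cheapest available vet tech for each shift independently would cost $1368, but that ignores the shift limits.
An optimal schedule: May 15→Mbeki, May 16→Abara, May 17→Horvat, May 18→Mbeki, May 19→Kahale, May 20→Ueda, May 21→Horvat, May 22→Abara, May 23→Abara+Ueda, May 24→Kahale+Wu, May 25→Horvat.
Total: 102 + 100 + 104 + 102 + 118 + 110 + 104 + 100 + 100 + 110 + 118 + 120 + 104 = $1392.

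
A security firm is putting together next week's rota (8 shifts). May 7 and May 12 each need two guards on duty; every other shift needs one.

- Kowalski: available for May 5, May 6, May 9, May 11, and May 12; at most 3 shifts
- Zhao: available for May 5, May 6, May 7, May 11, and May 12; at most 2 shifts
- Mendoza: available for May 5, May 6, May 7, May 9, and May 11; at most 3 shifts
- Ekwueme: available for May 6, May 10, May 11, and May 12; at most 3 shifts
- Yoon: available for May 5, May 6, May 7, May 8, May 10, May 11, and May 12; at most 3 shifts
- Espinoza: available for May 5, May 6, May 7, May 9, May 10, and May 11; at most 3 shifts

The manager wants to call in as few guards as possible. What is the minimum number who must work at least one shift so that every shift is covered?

10 slots to fill and no one can take more than 3, so at least ⌈10/3⌉ = 4 guards are needed.
Kowalski, Zhao, Mendoza, and Yoon alone can cover everything: May 5→Kowalski, May 6→Mendoza, May 7→Zhao+Mendoza, May 8→Yoon, May 9→Kowalski, May 10→Yoon, May 11→Mendoza, May 12→Kowalski+Zhao.

4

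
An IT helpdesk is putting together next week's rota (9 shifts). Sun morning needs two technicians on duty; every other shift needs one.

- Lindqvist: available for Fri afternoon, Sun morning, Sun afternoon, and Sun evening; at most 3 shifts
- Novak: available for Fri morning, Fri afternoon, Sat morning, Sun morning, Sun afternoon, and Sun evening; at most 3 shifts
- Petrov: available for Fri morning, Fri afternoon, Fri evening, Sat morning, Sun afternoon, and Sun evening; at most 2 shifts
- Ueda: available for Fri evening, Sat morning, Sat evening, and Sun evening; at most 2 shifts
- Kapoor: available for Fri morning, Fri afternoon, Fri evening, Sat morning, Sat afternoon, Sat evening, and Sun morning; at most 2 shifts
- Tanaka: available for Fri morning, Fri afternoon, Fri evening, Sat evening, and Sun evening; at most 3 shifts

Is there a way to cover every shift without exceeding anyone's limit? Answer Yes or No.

Sat afternoon can only be covered by Kapoor, so that assignment is forced.
One valid schedule: Fri morning→Novak, Fri afternoon→Lindqvist, Fri evening→Petrov, Sat morning→Novak, Sat afternoon→Kapoor, Sat evening→Ueda, Sun morning→Lindqvist+Novak, Sun afternoon→Lindqvist, Sun evening→Petrov.
Loads: Lindqvist 3/3, Novak 3/3, Petrov 2/2, Ueda 1/2, Kapoor 1/2, Tanaka 0/3 — all within limits.

Yes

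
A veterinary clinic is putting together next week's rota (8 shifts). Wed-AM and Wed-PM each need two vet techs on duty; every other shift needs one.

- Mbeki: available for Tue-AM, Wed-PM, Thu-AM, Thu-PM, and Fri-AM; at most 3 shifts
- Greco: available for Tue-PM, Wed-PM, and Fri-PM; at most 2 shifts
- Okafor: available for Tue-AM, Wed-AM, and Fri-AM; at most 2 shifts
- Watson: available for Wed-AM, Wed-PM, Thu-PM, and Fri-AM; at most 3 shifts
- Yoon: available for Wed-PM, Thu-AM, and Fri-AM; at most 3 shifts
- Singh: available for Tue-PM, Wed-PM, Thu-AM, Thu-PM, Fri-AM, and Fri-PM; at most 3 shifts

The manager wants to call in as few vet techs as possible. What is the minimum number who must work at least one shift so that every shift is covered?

10 slots to fill and no one can take more than 3, so at least ⌈10/3⌉ = 4 vet techs are needed.
Mbeki, Greco, Okafor, and Watson alone can cover everything: Tue-AM→Mbeki, Tue-PM→Greco, Wed-AM→Okafor+Watson, Wed-PM→Mbeki+Watson, Thu-AM→Mbeki, Thu-PM→Watson, Fri-AM→Okafor, Fri-PM→Greco.

4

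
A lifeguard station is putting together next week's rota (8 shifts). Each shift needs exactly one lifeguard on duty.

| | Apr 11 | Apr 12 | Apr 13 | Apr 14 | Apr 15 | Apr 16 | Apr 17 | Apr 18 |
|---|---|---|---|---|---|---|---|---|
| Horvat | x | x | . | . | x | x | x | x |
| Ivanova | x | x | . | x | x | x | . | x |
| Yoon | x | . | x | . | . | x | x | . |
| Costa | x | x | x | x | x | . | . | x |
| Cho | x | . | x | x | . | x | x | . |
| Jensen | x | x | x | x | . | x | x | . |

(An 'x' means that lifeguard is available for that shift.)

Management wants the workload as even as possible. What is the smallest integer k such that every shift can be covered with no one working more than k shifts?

2

With 6 lifeguards and 8 worker-slots to fill, someone must work at least ⌈8/6⌉ = 2 shifts, so k ≥ 2.
k = 2 works: Apr 11→Costa, Apr 12→Ivanova, Apr 13→Yoon, Apr 14→Ivanova, Apr 15→Horvat, Apr 16→Cho, Apr 17→Yoon, Apr 18→Horvat.
Loads: Horvat 2, Ivanova 2, Yoon 2, Costa 1, Cho 1, Jensen 0 — all ≤ 2.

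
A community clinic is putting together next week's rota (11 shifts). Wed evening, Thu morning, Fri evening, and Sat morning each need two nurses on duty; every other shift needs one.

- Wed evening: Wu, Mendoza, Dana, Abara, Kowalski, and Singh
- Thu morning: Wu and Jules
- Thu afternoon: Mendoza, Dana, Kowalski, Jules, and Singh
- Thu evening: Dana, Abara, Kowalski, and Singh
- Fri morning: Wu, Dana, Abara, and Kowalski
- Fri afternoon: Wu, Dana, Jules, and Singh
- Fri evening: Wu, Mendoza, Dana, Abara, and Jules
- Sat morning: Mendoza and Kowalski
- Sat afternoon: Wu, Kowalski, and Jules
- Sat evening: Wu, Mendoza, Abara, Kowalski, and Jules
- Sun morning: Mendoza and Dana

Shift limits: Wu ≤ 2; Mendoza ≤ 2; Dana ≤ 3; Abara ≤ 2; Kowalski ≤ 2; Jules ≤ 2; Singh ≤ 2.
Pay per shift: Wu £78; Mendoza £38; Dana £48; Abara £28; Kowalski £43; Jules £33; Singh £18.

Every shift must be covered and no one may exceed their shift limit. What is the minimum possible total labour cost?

£620

Thu morning can only be covered by Wu and Jules, so that assignment is forced.
Sat morning can only be covered by Mendoza and Kowalski, so that assignment is forced.
Picking the cheapest available nurse for each shift independently would cost £480, but that ignores the shift limits.
An optimal schedule: Wed evening→Kowalski+Singh, Thu morning→Wu+Jules, Thu afternoon→Singh, Thu evening→Dana, Fri morning→Dana, Fri afternoon→Dana, Fri evening→Abara+Jules, Sat morning→Mendoza+Kowalski, Sat afternoon→Wu, Sat evening→Abara, Sun morning→Mendoza.
Total: 43 + 18 + 78 + 33 + 18 + 48 + 48 + 48 + 28 + 33 + 38 + 43 + 78 + 28 + 38 = £620.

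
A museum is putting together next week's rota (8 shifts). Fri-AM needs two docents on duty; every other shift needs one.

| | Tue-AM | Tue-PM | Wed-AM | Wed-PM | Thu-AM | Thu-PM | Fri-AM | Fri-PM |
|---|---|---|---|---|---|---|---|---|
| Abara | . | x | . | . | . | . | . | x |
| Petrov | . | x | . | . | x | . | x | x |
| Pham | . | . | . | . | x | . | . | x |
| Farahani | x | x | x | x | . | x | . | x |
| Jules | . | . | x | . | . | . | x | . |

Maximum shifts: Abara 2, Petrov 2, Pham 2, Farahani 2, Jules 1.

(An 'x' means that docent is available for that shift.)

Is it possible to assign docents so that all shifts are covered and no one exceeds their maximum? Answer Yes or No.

Total capacity is 9 and 9 slots are needed, so capacity alone doesn't rule it out.
Shifts {Tue-AM, Wed-PM, Thu-PM} need 3 worker-slots in total, but the docents available for any of those shifts (Farahani) can supply at most 2 among them. So no valid schedule exists.

No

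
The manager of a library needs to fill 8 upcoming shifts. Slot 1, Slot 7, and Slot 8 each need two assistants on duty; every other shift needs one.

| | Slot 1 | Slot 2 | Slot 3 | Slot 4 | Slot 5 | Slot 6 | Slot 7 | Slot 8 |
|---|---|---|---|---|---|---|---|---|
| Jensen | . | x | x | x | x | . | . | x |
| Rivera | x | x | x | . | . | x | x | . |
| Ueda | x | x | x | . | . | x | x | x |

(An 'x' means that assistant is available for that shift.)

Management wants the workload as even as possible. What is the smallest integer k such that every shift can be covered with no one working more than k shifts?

With 3 assistants and 11 worker-slots to fill, someone must work at least ⌈11/3⌉ = 4 shifts, so k ≥ 4.
k = 4 works: Slot 1→Rivera+Ueda, Slot 2→Jensen, Slot 3→Rivera, Slot 4→Jensen, Slot 5→Jensen, Slot 6→Rivera, Slot 7→Rivera+Ueda, Slot 8→Jensen+Ueda.
Loads: Jensen 4, Rivera 4, Ueda 3 — all ≤ 4.

4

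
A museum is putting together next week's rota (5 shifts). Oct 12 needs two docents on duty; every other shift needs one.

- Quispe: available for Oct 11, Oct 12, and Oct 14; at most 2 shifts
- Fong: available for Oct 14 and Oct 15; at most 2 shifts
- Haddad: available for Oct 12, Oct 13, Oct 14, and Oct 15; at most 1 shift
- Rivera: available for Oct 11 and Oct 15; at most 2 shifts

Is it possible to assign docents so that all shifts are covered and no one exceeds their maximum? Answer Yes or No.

Total capacity is 7 and 6 slots are needed, so capacity alone doesn't rule it out.
Shifts {Oct 12, Oct 13} need 3 worker-slots in total, but the docents available for any of those shifts (Quispe and Haddad) can supply at most 2 among them. So no valid schedule exists.

No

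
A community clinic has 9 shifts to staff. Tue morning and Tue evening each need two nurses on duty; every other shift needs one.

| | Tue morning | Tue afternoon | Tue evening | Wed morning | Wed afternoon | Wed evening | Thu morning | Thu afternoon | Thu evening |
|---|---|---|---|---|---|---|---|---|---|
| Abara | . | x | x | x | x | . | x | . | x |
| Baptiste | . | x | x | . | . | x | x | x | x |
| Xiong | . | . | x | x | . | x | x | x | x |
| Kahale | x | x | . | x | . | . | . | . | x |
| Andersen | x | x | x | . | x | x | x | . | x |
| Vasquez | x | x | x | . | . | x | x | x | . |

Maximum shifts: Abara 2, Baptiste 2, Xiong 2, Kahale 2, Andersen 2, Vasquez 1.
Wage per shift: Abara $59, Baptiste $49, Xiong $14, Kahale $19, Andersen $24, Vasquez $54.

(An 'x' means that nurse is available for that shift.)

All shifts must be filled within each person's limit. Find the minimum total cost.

Picking the cheapest available nurse for each shift independently would cost $194, but that ignores the shift limits.
An optimal schedule: Tue morning→Kahale+Andersen, Tue afternoon→Kahale, Tue evening→Andersen+Vasquez, Wed morning→Abara, Wed afternoon→Abara, Wed evening→Baptiste, Thu morning→Xiong, Thu afternoon→Baptiste, Thu evening→Xiong.
Total: 19 + 24 + 19 + 24 + 54 + 59 + 59 + 49 + 14 + 49 + 14 = $384.

$384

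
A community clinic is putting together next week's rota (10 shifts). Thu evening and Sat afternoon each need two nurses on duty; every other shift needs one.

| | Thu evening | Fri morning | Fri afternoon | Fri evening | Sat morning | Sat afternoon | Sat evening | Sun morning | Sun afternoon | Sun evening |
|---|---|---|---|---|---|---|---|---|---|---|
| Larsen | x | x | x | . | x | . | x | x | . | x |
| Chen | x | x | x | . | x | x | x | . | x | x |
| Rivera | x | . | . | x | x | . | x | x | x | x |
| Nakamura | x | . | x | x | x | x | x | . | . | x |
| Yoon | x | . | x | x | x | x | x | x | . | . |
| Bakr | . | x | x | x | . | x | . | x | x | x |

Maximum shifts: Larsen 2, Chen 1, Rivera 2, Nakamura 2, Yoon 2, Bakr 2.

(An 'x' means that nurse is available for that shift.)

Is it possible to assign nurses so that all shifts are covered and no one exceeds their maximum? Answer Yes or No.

No

Total capacity is 2+1+2+2+2+2 = 11 but 12 worker-slots are needed — infeasible.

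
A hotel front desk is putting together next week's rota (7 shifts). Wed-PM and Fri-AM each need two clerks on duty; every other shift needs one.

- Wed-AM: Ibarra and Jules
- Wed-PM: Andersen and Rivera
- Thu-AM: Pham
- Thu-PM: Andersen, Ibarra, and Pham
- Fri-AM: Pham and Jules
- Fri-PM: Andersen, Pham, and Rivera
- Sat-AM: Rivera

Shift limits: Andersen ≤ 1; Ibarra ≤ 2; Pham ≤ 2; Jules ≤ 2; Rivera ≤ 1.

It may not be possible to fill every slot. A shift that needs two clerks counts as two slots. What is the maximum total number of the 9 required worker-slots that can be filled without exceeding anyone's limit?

7

Total capacity across all clerks is 1+2+2+2+1 = 8, and 9 slots are needed, so at most 8 can be filled.
Shifts {Wed-PM, Sat-AM} need 3 slots but only Andersen and Rivera are available for them, supplying at most 2 — so at least 1 slot must go unfilled.
An assignment achieving 7: Wed-AM→Ibarra, Wed-PM→Andersen, Thu-AM→Pham, Thu-PM→Ibarra, Fri-AM→Pham+Jules, Sat-AM→Rivera.
Loads: Andersen 1/1, Ibarra 2/2, Pham 2/2, Jules 1/2, Rivera 1/1.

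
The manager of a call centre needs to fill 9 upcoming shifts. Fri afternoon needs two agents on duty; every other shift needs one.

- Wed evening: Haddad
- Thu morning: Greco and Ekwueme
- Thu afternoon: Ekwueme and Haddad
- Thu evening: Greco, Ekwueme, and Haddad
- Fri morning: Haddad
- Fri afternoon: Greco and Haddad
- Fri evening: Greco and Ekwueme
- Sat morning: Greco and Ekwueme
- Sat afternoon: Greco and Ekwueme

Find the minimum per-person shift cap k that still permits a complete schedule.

4

With 3 agents and 10 worker-slots to fill, someone must work at least ⌈10/3⌉ = 4 shifts, so k ≥ 4.
k = 4 works: Wed evening→Haddad, Thu morning→Greco, Thu afternoon→Ekwueme, Thu evening→Ekwueme, Fri morning→Haddad, Fri afternoon→Greco+Haddad, Fri evening→Greco, Sat morning→Greco, Sat afternoon→Ekwueme.
Loads: Greco 4, Ekwueme 3, Haddad 3 — all ≤ 4.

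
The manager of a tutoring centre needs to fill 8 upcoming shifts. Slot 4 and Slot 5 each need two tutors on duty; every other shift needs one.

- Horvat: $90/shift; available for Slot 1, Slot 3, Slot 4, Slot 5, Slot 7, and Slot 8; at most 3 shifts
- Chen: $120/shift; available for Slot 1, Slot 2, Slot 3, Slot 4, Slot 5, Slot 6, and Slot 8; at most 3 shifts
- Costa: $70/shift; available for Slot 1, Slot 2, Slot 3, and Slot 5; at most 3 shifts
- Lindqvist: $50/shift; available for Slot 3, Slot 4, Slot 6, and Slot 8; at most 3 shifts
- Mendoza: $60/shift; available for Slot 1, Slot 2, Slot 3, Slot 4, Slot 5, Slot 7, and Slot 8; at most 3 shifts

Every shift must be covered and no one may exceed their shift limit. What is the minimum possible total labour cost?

$630

Picking the cheapest available tutor for each shift independently would cost $570, but that ignores the shift limits.
An optimal schedule: Slot 1→Costa, Slot 2→Mendoza, Slot 3→Costa, Slot 4→Lindqvist+Mendoza, Slot 5→Costa+Horvat, Slot 6→Lindqvist, Slot 7→Mendoza, Slot 8→Lindqvist.
Total: 70 + 60 + 70 + 50 + 60 + 70 + 90 + 50 + 60 + 50 = $630.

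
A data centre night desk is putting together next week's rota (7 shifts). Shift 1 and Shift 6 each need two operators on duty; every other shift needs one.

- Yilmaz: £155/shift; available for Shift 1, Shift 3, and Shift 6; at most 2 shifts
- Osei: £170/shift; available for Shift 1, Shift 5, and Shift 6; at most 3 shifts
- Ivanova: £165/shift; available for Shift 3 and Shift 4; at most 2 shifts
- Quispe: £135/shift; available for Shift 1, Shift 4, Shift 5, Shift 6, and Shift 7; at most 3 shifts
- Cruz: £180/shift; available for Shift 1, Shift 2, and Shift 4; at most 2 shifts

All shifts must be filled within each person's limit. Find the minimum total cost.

£1395

Shift 2 can only be covered by Cruz, so that assignment is forced.
Shift 7 can only be covered by Quispe, so that assignment is forced.
Picking the cheapest available operator for each shift independently would cost £1320, but that ignores the shift limits.
An optimal schedule: Shift 1→Yilmaz+Osei, Shift 2→Cruz, Shift 3→Ivanova, Shift 4→Ivanova, Shift 5→Quispe, Shift 6→Quispe+Yilmaz, Shift 7→Quispe.
Total: 155 + 170 + 180 + 165 + 165 + 135 + 135 + 155 + 135 = £1395.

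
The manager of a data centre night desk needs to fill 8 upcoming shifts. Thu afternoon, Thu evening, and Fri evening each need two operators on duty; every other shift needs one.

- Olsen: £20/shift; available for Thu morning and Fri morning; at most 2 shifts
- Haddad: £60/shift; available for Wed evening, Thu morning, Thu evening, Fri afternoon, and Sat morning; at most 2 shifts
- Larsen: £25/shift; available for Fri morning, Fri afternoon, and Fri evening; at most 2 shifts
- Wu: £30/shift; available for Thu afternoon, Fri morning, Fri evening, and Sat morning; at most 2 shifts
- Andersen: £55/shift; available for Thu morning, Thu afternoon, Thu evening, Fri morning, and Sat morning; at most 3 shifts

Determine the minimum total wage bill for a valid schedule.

£435

Wed evening can only be covered by Haddad, so that assignment is forced.
Thu afternoon can only be covered by Wu and Andersen, so that assignment is forced.
Thu evening can only be covered by Haddad and Andersen, so that assignment is forced.
Picking the cheapest available operator for each shift independently would cost £410, but that ignores the shift limits.
An optimal schedule: Wed evening→Haddad, Thu morning→Olsen, Thu afternoon→Wu+Andersen, Thu evening→Haddad+Andersen, Fri morning→Olsen, Fri afternoon→Larsen, Fri evening→Larsen+Wu, Sat morning→Andersen.
Total: 60 + 20 + 30 + 55 + 60 + 55 + 20 + 25 + 25 + 30 + 55 = £435.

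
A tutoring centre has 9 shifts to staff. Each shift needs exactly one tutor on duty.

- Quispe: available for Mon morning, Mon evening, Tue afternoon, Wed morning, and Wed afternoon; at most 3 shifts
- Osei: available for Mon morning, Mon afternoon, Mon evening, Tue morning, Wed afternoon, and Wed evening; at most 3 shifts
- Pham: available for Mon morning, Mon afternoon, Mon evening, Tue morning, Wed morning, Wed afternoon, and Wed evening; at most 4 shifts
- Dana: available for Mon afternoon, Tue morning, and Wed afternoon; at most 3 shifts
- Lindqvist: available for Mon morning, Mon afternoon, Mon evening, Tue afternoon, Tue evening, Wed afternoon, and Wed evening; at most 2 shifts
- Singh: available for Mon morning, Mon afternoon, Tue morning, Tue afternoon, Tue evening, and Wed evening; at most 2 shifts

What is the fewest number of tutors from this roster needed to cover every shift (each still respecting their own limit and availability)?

3

9 slots to fill and no one can take more than 4, so at least ⌈9/4⌉ = 3 tutors are needed.
Quispe, Pham, and Lindqvist alone can cover everything: Mon morning→Quispe, Mon afternoon→Pham, Mon evening→Pham, Tue morning→Pham, Tue afternoon→Quispe, Tue evening→Lindqvist, Wed morning→Quispe, Wed afternoon→Lindqvist, Wed evening→Pham.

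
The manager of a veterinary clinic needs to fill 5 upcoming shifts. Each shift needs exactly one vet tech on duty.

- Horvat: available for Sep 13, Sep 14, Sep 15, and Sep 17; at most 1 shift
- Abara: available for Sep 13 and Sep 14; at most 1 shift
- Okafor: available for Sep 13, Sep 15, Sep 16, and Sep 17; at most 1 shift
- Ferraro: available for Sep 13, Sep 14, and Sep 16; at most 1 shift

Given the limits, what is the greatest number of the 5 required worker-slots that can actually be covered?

Total capacity across all vet techs is 1+1+1+1 = 4, and 5 slots are needed, so at most 4 can be filled.
An assignment achieving 4: Sep 13→Ferraro, Sep 14→Abara, Sep 15→Horvat, Sep 16→Okafor.
Loads: Horvat 1/1, Abara 1/1, Okafor 1/1, Ferraro 1/1.

4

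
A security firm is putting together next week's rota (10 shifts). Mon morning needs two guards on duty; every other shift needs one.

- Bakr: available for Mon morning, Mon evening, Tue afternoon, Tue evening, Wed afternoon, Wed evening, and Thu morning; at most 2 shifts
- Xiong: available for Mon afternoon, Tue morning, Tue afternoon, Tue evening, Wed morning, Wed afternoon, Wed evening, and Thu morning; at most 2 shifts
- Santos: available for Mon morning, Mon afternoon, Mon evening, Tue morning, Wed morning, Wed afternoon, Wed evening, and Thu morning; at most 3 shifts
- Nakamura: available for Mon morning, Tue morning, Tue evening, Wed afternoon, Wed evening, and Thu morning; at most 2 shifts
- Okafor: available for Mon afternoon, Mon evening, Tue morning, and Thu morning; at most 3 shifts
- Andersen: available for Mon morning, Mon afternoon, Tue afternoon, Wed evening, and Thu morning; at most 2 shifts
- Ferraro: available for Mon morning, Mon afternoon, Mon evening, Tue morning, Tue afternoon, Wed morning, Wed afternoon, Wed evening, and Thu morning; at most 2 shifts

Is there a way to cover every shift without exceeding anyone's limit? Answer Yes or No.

Yes

One valid schedule: Mon morning→Andersen+Ferraro, Mon afternoon→Santos, Mon evening→Bakr, Tue morning→Santos, Tue afternoon→Xiong, Tue evening→Bakr, Wed morning→Xiong, Wed afternoon→Santos, Wed evening→Nakamura, Thu morning→Nakamura.
Loads: Bakr 2/2, Xiong 2/2, Santos 3/3, Nakamura 2/2, Okafor 0/3, Andersen 1/2, Ferraro 1/2 — all within limits.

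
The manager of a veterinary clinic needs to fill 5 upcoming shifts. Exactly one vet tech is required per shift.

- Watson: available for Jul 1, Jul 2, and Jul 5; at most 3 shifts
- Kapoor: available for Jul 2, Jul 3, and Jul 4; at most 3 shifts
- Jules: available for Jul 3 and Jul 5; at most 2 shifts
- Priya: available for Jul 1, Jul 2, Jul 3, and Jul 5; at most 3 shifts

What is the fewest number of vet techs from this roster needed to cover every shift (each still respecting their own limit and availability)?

2

5 slots to fill and no one can take more than 3, so at least ⌈5/3⌉ = 2 vet techs are needed.
Watson and Kapoor alone can cover everything: Jul 1→Watson, Jul 2→Watson, Jul 3→Kapoor, Jul 4→Kapoor, Jul 5→Watson.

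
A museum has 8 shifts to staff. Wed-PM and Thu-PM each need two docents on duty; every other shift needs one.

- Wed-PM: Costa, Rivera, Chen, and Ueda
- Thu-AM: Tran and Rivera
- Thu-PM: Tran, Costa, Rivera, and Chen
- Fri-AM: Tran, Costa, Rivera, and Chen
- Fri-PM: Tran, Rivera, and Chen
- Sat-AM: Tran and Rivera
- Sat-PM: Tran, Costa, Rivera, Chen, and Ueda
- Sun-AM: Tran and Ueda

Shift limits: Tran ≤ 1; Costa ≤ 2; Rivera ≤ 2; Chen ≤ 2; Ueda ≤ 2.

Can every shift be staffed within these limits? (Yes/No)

Total capacity is 1+2+2+2+2 = 9 but 10 worker-slots are needed — infeasible.

No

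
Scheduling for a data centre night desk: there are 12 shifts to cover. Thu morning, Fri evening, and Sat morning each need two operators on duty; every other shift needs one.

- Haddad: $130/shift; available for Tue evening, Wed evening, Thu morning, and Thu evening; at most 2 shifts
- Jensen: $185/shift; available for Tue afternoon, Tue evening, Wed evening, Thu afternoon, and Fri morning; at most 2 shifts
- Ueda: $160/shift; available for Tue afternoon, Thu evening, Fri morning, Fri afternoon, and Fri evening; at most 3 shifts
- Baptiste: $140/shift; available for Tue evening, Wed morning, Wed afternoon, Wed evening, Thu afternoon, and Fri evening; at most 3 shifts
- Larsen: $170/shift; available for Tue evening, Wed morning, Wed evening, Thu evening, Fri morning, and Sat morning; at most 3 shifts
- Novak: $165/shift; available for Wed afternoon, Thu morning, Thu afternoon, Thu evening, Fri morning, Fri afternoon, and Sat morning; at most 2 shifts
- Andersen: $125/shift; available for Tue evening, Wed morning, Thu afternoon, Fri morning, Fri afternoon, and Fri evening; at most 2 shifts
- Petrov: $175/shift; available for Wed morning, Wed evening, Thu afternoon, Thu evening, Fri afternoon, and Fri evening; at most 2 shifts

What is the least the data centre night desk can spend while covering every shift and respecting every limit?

$2250

Thu morning can only be covered by Haddad and Novak, so that assignment is forced.
Sat morning can only be covered by Larsen and Novak, so that assignment is forced.
Picking the cheapest available operator for each shift independently would cost $2080, but that ignores the shift limits.
An optimal schedule: Tue afternoon→Ueda, Tue evening→Haddad, Wed morning→Andersen, Wed afternoon→Baptiste, Wed evening→Larsen, Thu morning→Haddad+Novak, Thu afternoon→Baptiste, Thu evening→Ueda, Fri morning→Larsen, Fri afternoon→Andersen, Fri evening→Baptiste+Ueda, Sat morning→Novak+Larsen.
Total: 160 + 130 + 125 + 140 + 170 + 130 + 165 + 140 + 160 + 170 + 125 + 140 + 160 + 165 + 170 = $2250.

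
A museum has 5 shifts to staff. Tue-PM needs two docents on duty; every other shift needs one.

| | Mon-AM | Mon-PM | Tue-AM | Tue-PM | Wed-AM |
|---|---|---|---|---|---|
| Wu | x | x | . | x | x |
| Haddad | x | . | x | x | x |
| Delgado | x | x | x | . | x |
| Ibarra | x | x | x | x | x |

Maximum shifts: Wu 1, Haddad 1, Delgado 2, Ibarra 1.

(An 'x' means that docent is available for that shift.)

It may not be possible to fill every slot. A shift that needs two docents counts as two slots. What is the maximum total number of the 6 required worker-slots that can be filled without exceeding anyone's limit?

Total capacity across all docents is 1+1+2+1 = 5, and 6 slots are needed, so at most 5 can be filled.
An assignment achieving 5: Mon-AM→Delgado, Mon-PM→Wu, Tue-AM→Haddad, Tue-PM→Ibarra, Wed-AM→Delgado.
Loads: Wu 1/1, Haddad 1/1, Delgado 2/2, Ibarra 1/1.

5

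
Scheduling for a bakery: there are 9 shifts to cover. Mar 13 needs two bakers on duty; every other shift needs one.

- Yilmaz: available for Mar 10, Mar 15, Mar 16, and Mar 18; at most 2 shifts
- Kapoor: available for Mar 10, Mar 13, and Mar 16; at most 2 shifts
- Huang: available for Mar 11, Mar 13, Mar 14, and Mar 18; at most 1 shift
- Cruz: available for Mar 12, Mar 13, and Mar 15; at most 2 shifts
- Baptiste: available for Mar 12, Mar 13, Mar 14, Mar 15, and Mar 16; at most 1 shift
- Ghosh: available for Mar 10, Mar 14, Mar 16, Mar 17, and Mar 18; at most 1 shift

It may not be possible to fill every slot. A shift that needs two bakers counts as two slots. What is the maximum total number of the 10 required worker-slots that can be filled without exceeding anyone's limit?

Total capacity across all bakers is 2+2+1+2+1+1 = 9, and 10 slots are needed, so at most 9 can be filled.
An assignment achieving 9: Mar 10→Yilmaz, Mar 11→Huang, Mar 12→Cruz, Mar 13→Kapoor+Cruz, Mar 14→Baptiste, Mar 15→Yilmaz, Mar 16→Kapoor, Mar 17→Ghosh.
Loads: Yilmaz 2/2, Kapoor 2/2, Huang 1/1, Cruz 2/2, Baptiste 1/1, Ghosh 1/1.

9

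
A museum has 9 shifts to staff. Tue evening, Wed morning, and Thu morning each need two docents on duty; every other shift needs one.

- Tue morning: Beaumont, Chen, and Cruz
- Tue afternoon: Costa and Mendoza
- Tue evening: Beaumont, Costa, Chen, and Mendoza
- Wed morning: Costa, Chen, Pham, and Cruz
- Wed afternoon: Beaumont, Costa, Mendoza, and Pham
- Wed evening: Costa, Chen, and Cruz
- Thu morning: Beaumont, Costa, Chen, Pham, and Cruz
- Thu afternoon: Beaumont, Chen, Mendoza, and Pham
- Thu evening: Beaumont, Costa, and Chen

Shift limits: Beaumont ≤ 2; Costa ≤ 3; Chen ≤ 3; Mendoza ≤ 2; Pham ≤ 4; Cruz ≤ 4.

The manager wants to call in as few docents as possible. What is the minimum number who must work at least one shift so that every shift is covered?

4

12 slots to fill and no one can take more than 4, so at least ⌈12/4⌉ = 3 docents are needed.
Any 3 docents together have capacity at most 4+4+3 = 11 < 12 slots, so 3 can never suffice.
Beaumont, Costa, Chen, and Pham alone can cover everything: Tue morning→Beaumont, Tue afternoon→Costa, Tue evening→Beaumont+Costa, Wed morning→Chen+Pham, Wed afternoon→Pham, Wed evening→Costa, Thu morning→Chen+Pham, Thu afternoon→Pham, Thu evening→Chen.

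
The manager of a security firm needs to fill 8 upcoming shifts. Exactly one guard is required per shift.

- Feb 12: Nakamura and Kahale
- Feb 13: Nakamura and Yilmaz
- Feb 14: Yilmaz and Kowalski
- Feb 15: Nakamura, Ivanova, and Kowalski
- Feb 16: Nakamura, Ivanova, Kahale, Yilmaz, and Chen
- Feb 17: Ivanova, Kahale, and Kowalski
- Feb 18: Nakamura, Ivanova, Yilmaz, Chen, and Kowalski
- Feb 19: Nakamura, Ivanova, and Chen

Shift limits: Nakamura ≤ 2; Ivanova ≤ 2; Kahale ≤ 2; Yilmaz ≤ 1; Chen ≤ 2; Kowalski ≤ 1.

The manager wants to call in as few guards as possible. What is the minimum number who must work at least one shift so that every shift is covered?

8 slots to fill and no one can take more than 2, so at least ⌈8/2⌉ = 4 guards are needed.
No set of 4 guards can cover every shift (each such set leaves at least one shift with no one available or exceeds a cap).
Nakamura, Ivanova, Kahale, Yilmaz, and Chen alone can cover everything: Feb 12→Nakamura, Feb 13→Nakamura, Feb 14→Yilmaz, Feb 15→Ivanova, Feb 16→Kahale, Feb 17→Ivanova, Feb 18→Chen, Feb 19→Chen.

5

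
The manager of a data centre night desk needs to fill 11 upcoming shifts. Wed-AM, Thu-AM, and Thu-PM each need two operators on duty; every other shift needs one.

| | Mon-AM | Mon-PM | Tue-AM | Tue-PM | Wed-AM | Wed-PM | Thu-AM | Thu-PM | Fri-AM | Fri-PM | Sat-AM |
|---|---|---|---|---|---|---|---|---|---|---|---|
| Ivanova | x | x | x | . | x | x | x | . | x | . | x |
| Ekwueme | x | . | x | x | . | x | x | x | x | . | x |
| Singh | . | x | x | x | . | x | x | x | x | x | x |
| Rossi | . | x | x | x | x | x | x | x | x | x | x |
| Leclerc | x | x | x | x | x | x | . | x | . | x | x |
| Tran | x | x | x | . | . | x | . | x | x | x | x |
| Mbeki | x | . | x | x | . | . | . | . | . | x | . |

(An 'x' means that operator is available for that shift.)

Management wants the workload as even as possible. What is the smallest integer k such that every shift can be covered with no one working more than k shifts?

With 7 operators and 14 worker-slots to fill, someone must work at least ⌈14/7⌉ = 2 shifts, so k ≥ 2.
k = 2 works: Mon-AM→Ivanova, Mon-PM→Singh, Tue-AM→Mbeki, Tue-PM→Ekwueme, Wed-AM→Ivanova+Rossi, Wed-PM→Leclerc, Thu-AM→Singh+Rossi, Thu-PM→Leclerc+Tran, Fri-AM→Ekwueme, Fri-PM→Mbeki, Sat-AM→Tran.
Loads: Ivanova 2, Ekwueme 2, Singh 2, Rossi 2, Leclerc 2, Tran 2, Mbeki 2 — all ≤ 2.

2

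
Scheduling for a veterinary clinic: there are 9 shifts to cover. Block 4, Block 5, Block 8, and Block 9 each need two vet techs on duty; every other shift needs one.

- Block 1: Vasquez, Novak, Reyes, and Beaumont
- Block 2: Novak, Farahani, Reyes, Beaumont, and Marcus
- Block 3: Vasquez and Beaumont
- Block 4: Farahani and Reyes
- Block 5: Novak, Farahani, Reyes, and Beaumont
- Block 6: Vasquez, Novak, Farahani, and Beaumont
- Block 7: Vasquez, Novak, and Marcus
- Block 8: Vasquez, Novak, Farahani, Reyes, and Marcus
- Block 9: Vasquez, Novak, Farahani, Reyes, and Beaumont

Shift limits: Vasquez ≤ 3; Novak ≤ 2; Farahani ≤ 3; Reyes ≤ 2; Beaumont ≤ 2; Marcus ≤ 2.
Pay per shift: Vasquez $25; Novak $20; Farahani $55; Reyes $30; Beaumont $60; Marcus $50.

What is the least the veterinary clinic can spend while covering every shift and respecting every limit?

Block 4 can only be covered by Farahani and Reyes, so that assignment is forced.
Picking the cheapest available vet tech for each shift independently would cost $330, but that ignores the shift limits.
An optimal schedule: Block 1→Novak, Block 2→Marcus, Block 3→Vasquez, Block 4→Reyes+Farahani, Block 5→Reyes+Farahani, Block 6→Vasquez, Block 7→Novak, Block 8→Vasquez+Marcus, Block 9→Farahani+Beaumont.
Total: 20 + 50 + 25 + 30 + 55 + 30 + 55 + 25 + 20 + 25 + 50 + 55 + 60 = $500.

$500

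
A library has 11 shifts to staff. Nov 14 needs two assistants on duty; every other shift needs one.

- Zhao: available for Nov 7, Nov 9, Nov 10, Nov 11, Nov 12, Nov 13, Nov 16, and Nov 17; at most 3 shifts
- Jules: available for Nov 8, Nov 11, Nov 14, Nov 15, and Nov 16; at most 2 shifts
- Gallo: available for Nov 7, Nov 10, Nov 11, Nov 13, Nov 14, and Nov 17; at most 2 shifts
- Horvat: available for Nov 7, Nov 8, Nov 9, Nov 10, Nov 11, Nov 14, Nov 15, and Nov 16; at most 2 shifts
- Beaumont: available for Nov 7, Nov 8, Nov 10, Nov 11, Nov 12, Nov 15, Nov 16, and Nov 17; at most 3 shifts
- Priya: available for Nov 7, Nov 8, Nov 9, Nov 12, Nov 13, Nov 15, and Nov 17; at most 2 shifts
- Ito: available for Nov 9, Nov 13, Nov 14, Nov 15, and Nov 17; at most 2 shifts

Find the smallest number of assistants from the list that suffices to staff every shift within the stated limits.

5

12 slots to fill and no one can take more than 3, so at least ⌈12/3⌉ = 4 assistants are needed.
Any 4 assistants together have capacity at most 3+3+2+2 = 10 < 12 slots, so 4 can never suffice.
Zhao, Jules, Gallo, Horvat, and Beaumont alone can cover everything: Nov 7→Horvat, Nov 8→Jules, Nov 9→Zhao, Nov 10→Beaumont, Nov 11→Beaumont, Nov 12→Zhao, Nov 13→Zhao, Nov 14→Jules+Gallo, Nov 15→Horvat, Nov 16→Beaumont, Nov 17→Gallo.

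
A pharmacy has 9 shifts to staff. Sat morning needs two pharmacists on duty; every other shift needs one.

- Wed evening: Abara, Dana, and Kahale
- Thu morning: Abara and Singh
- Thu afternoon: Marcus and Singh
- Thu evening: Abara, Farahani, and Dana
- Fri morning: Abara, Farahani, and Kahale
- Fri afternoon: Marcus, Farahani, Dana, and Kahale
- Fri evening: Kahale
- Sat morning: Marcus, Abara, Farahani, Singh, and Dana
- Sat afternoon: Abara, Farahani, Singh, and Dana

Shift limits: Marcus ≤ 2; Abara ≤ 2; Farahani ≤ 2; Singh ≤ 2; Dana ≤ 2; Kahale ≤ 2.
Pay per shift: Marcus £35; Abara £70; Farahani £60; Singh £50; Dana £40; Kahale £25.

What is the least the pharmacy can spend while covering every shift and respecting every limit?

Fri evening can only be covered by Kahale, so that assignment is forced.
Picking the cheapest available pharmacist for each shift independently would cost £340, but that ignores the shift limits.
An optimal schedule: Wed evening→Kahale, Thu morning→Singh, Thu afternoon→Marcus, Thu evening→Dana, Fri morning→Farahani, Fri afternoon→Marcus, Fri evening→Kahale, Sat morning→Singh+Farahani, Sat afternoon→Dana.
Total: 25 + 50 + 35 + 40 + 60 + 35 + 25 + 50 + 60 + 40 = £420.

£420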